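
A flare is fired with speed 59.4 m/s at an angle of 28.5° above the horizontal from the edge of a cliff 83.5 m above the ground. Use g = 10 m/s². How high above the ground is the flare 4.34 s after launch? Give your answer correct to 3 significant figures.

112 m

v_y0 = 59.4 sin 28.5° = 28.34 m/s.
y(t) = 83.5 + v_y0 t − ½ g t² = 83.5 + 28.34×4.34 − ½×10×4.34² = 112 m.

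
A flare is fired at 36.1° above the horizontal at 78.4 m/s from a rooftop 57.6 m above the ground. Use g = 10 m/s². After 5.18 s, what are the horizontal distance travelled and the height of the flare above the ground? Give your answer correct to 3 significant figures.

x = 328 m, y = 163 m

v_x = 78.4 cos 36.1° = 63.35 m/s; v_y0 = 78.4 sin 36.1° = 46.19 m/s.
x = v_x t = 63.35 × 5.18 = 328 m.
y = 57.6 + v_y0 t − ½ g t² = 163 m.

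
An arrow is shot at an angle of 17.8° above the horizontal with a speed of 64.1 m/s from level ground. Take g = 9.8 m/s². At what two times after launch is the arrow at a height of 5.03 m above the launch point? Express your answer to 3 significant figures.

v_y0 = 64.1 sin 17.8° = 19.60 m/s.
Set y = v_y0 t − ½ g t² = 5.03: 4.900 t² − 19.60 t + 5.03 = 0.
t = [19.60 ± √(384.2 − 98.59)] / 9.8 = (19.60 ± 16.90) / 9.8, giving t = 0.276 s or t = 3.72 s.
So the arrow is at 5.03 m at t = 0.276 s (rising) and t = 3.72 s (falling).

0.276 s and 3.72 s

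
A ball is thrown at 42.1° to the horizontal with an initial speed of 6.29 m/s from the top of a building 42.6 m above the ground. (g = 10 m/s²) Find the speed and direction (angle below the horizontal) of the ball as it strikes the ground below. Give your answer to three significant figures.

29.9 m/s at 81.0° below the horizontal

v_x = 6.29 cos 42.1° = 4.667 m/s (constant).
|v_y| at impact = √((4.217)² + 2×10×42.6) = 29.49 m/s.
Speed = √(4.667² + 29.49²) = 29.9 m/s; angle = arctan(29.49/4.667) = 81.0° below horizontal.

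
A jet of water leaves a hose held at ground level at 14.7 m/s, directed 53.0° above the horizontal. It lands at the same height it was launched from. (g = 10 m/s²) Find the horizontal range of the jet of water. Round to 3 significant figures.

Components: v_x = 14.7 cos 53.0° = 8.847 m/s, v_y = 14.7 sin 53.0° = 11.74 m/s.
Time of flight (same landing height): t = 2 v_y / g = 2 × 11.74 / 10 = 2.348 s.
Range: R = v_x · t = 8.847 × 2.348 = 20.8 m.

20.8 m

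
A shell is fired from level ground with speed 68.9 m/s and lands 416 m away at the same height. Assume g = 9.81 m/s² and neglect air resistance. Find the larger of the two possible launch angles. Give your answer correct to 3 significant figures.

Level-ground range: R = v₀² sin(2θ)/g ⇒ sin 2θ = R g / v₀² = 416×9.81/68.9² = 0.8597.
2θ = arcsin(0.8597) = 59.28° or 180° − 59.28° = 120.72°.
So θ = 29.6° or θ = 60.4°.

60.4°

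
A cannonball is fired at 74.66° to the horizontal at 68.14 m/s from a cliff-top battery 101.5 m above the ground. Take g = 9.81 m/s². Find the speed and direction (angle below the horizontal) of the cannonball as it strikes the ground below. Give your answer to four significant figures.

81.45 m/s at 77.21° below the horizontal

v_x = 68.14 cos 74.66° = 18.026 m/s (constant).
|v_y| at impact = √((65.712)² + 2×9.81×101.5) = 79.432 m/s.
Speed = √(18.026² + 79.432²) = 81.45 m/s; angle = arctan(79.432/18.026) = 77.21° below horizontal.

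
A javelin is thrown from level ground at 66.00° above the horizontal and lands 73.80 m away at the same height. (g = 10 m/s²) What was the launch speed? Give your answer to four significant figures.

31.51 m/s

On level ground, R = v₀² sin(2θ) / g, so v₀ = √(R g / sin 2θ).
sin(2 × 66.00°) = 0.7431.
v₀ = √(73.80 × 10 / 0.7431) = √993.14 = 31.51 m/s.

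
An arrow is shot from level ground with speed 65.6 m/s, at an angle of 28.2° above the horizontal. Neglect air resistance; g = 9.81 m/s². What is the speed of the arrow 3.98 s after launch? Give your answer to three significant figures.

58.4 m/s

v_x = 65.6 cos 28.2° = 57.81 m/s (constant).
v_y(t) = 65.6 sin 28.2° − g t = 31.00 − 9.81 × 3.98 = -8.044 m/s.
Speed = √(v_x² + v_y²) = √(3342 + 64.71) = 58.4 m/s.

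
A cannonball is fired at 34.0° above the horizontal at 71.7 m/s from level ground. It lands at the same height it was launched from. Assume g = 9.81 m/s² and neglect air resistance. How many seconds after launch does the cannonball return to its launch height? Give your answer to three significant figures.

Vertical component: v_y = 71.7 sin 34.0° = 40.09 m/s.
For a projectile landing at launch height, time of flight is t = 2 v_y / g = 2 × 40.09 / 9.81 = 8.17 s.

8.17 s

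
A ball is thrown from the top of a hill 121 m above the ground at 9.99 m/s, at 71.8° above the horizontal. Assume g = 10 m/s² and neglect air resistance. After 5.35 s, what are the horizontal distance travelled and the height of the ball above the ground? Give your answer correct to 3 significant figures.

v_x = 9.99 cos 71.8° = 3.120 m/s; v_y0 = 9.99 sin 71.8° = 9.490 m/s.
x = v_x t = 3.120 × 5.35 = 16.7 m.
y = 121 + v_y0 t − ½ g t² = 28.7 m.

x = 16.7 m, y = 28.7 m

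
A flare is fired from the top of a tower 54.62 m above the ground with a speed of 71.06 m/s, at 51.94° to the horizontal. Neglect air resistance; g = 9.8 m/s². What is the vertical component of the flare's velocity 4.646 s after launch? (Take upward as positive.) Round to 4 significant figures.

Initial vertical component: v_y0 = 71.06 sin 51.94° = 55.950 m/s.
v_y(t) = v_y0 − g t = 55.950 − 9.8 × 4.646 = 10.42 m/s.

10.42 m/s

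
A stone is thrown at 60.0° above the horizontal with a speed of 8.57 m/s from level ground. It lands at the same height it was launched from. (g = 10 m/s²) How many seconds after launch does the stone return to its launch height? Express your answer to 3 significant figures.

1.48 s

Vertical component: v_y = 8.57 sin 60.0° = 7.422 m/s.
For a projectile landing at launch height, time of flight is t = 2 v_y / g = 2 × 7.422 / 10 = 1.48 s.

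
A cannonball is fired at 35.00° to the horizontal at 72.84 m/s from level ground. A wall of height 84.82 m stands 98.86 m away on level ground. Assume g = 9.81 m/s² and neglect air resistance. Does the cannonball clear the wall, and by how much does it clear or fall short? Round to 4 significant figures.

No — it falls 29.06 m short of clearing the wall.

v_x = 72.84 cos 35.00° = 59.667 m/s; v_y0 = 72.84 sin 35.00° = 41.779 m/s.
Time to reach the wall: t = 98.86 / 59.667 = 1.6569 s.
Height at that point: y = 41.779×1.6569 − 4.905×1.6569² = 55.758 m.
That is 84.82 − 55.758 = 29.06 m below the top of the wall, so the cannonball does not clear it.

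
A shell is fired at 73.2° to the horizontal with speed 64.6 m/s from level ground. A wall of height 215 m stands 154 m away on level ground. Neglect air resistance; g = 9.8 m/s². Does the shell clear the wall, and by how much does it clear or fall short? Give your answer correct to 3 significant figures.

v_x = 64.6 cos 73.2° = 18.67 m/s; v_y0 = 64.6 sin 73.2° = 61.84 m/s.
Time to reach the wall: t = 154 / 18.67 = 8.249 s.
Height at that point: y = 61.84×8.249 − 4.900×8.249² = 176.7 m.
That is 215 − 176.7 = 38.3 m below the top of the wall, so the shell does not clear it.

No — it falls 38.3 m short of clearing the wall.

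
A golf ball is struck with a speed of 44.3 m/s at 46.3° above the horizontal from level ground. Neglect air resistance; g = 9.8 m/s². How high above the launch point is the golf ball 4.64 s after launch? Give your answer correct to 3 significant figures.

43.1 m

v_y0 = 44.3 sin 46.3° = 32.03 m/s.
y(t) = v_y0 t − ½ g t² = 32.03×4.64 − 4.900×4.64² = 43.1 m.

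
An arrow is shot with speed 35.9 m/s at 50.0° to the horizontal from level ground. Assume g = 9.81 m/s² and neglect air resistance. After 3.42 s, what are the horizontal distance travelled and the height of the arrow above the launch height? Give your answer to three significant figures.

x = 78.9 m, y = 36.7 m

v_x = 35.9 cos 50.0° = 23.08 m/s; v_y0 = 35.9 sin 50.0° = 27.50 m/s.
x = v_x t = 23.08 × 3.42 = 78.9 m.
y = v_y0 t − ½ g t² = 27.50×3.42 − 4.905×3.42² = 36.7 m.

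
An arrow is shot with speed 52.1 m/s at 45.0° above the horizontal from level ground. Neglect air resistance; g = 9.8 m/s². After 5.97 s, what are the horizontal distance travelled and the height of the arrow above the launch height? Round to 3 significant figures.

v_x = 52.1 cos 45.0° = 36.84 m/s; v_y0 = 52.1 sin 45.0° = 36.84 m/s.
x = v_x t = 36.84 × 5.97 = 220 m.
y = v_y0 t − ½ g t² = 36.84×5.97 − 4.900×5.97² = 45.3 m.

x = 220 m, y = 45.3 m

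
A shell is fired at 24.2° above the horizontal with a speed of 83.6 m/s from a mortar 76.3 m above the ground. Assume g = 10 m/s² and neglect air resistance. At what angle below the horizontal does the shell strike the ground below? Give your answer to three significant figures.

v_x = 83.6 cos 24.2° = 76.25 m/s.
At impact |v_y| = √(v_y0² + 2 g h) = √(34.27² + 2×10×76.3) = 51.97 m/s.
Angle below horizontal = arctan(|v_y| / v_x) = arctan(51.97 / 76.25) = 34.3°.

34.3°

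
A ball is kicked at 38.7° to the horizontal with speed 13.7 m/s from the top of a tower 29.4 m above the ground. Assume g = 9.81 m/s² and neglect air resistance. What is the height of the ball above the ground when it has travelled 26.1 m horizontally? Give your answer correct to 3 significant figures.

v_x = 13.7 cos 38.7° = 10.69 m/s, v_y0 = 13.7 sin 38.7° = 8.566 m/s.
Time to reach x = 26.1 m: t = x / v_x = 26.1 / 10.69 = 2.442 s.
y = 29.4 + v_y0 t − ½ g t² = 29.4 + 8.566×2.442 − 4.905×2.442² = 21.1 m.

21.1 m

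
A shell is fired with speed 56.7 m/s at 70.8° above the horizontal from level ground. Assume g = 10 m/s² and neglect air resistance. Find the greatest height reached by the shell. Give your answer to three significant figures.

143 m

Vertical component of launch velocity: v_y = 56.7 sin 70.8° = 53.55 m/s.
At the highest point the vertical velocity is zero, so v_y² = 2 g h_max.
h_max = (53.55)² / (2 × 10) = 2868 / 20.00 = 143 m.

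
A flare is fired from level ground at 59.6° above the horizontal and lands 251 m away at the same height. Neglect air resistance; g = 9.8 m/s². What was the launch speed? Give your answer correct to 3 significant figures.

53.1 m/s

On level ground, R = v₀² sin(2θ) / g, so v₀ = √(R g / sin 2θ).
sin(2 × 59.6°) = 0.8729.
v₀ = √(251 × 9.8 / 0.8729) = √2818 = 53.1 m/s.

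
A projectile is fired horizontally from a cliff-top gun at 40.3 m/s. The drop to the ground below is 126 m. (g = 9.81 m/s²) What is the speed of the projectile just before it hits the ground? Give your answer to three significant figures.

Fall time: t = √(2 × 126 / 9.81) = 5.068 s.
At impact: v_x = 40.3 m/s (unchanged), v_y = g t = 9.81 × 5.068 = 49.72 m/s.
Speed = √(v_x² + v_y²) = √(1624 + 2472) = 64.0 m/s.

64.0 m/s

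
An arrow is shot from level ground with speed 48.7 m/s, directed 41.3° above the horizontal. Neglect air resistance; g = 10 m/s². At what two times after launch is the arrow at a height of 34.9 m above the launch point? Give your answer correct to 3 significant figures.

v_y0 = 48.7 sin 41.3° = 32.14 m/s.
Set y = v_y0 t − ½ g t² = 34.9: 5.000 t² − 32.14 t + 34.9 = 0.
t = [32.14 ± √(1033 − 698.0)] / 10 = (32.14 ± 18.30) / 10, giving t = 1.38 s or t = 5.04 s.
So the arrow is at 34.9 m at t = 1.38 s (rising) and t = 5.04 s (falling).

1.38 s and 5.04 s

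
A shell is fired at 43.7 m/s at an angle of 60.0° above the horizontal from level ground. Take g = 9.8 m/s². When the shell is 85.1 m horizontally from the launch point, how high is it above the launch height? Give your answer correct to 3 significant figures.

73.1 m

v_x = 43.7 cos 60.0° = 21.85 m/s, v_y0 = 43.7 sin 60.0° = 37.85 m/s.
Time to reach x = 85.1 m: t = x / v_x = 85.1 / 21.85 = 3.895 s.
y = v_y0 t − ½ g t² = 37.85×3.895 − 4.900×3.895² = 73.1 m.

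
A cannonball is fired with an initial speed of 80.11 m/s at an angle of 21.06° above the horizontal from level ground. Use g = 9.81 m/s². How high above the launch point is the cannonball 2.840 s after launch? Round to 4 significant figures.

42.19 m

v_y0 = 80.11 sin 21.06° = 28.787 m/s.
y(t) = v_y0 t − ½ g t² = 28.787×2.840 − 4.905×2.840² = 42.19 m.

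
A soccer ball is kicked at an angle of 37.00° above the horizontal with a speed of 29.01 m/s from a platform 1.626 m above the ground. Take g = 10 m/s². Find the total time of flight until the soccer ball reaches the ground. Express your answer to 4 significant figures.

Vertical component: v_y = 29.01 sin 37.00° = 17.459 m/s.
Taking up as positive with launch at y = 1.626 m, landing at y = 0: 0 = 1.626 + 17.459 t − ½(10) t².
Solving 5.000 t² − 17.459 t − 1.626 = 0 gives t = [17.459 + √(17.459² + 4·5.000·1.626)] / 10.00 = 3.583 s.

3.583 s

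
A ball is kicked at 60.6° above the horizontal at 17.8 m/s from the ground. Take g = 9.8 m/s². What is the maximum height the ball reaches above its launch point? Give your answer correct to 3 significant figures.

Vertical component of launch velocity: v_y = 17.8 sin 60.6° = 15.51 m/s.
At the highest point the vertical velocity is zero, so v_y² = 2 g h_max.
h_max = (15.51)² / (2 × 9.8) = 240.6 / 19.60 = 12.3 m.

12.3 m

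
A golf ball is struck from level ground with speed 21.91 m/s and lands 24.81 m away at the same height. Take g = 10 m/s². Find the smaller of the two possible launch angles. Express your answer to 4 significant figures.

Level-ground range: R = v₀² sin(2θ)/g ⇒ sin 2θ = R g / v₀² = 24.81×10/21.91² = 0.5168.
2θ = arcsin(0.5168) = 31.118° or 180° − 31.118° = 148.882°.
So θ = 15.56° or θ = 74.44°.

15.56°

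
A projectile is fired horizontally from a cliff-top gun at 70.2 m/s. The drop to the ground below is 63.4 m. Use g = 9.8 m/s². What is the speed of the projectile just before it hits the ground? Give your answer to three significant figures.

Fall time: t = √(2 × 63.4 / 9.8) = 3.597 s.
At impact: v_x = 70.2 m/s (unchanged), v_y = g t = 9.8 × 3.597 = 35.25 m/s.
Speed = √(v_x² + v_y²) = √(4928 + 1243) = 78.6 m/s.

78.6 m/s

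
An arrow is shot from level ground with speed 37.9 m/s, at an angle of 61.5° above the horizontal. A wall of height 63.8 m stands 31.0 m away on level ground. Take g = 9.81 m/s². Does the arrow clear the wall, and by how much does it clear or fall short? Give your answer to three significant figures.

v_x = 37.9 cos 61.5° = 18.08 m/s; v_y0 = 37.9 sin 61.5° = 33.31 m/s.
Time to reach the wall: t = 31.0 / 18.08 = 1.715 s.
Height at that point: y = 33.31×1.715 − 4.905×1.715² = 42.70 m.
That is 63.8 − 42.70 = 21.1 m below the top of the wall, so the arrow does not clear it.

No — it falls 21.1 m short of clearing the wall.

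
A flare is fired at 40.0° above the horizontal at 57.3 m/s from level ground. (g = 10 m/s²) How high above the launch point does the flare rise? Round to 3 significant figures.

67.8 m

Vertical component of launch velocity: v_y = 57.3 sin 40.0° = 36.83 m/s.
At the highest point the vertical velocity is zero, so v_y² = 2 g h_max.
h_max = (36.83)² / (2 × 10) = 1356 / 20.00 = 67.8 m.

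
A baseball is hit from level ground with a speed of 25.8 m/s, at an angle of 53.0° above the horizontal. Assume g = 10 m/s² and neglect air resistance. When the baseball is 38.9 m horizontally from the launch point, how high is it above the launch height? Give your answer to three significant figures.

20.2 m

v_x = 25.8 cos 53.0° = 15.53 m/s, v_y0 = 25.8 sin 53.0° = 20.60 m/s.
Time to reach x = 38.9 m: t = x / v_x = 38.9 / 15.53 = 2.505 s.
y = v_y0 t − ½ g t² = 20.60×2.505 − 5.000×2.505² = 20.2 m.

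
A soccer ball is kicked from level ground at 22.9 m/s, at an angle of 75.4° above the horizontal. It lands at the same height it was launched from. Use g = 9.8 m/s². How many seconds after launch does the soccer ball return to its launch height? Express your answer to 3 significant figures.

4.52 s

Vertical component: v_y = 22.9 sin 75.4° = 22.16 m/s.
For a projectile landing at launch height, time of flight is t = 2 v_y / g = 2 × 22.16 / 9.8 = 4.52 s.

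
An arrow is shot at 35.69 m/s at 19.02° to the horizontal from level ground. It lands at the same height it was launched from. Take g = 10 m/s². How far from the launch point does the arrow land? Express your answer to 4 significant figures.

For level ground, R = v₀² sin(2θ) / g.
sin(2 × 19.02°) = sin 38.040° = 0.6162.
R = (35.69)² × 0.6162 / 10 = 78.49 m.

78.49 m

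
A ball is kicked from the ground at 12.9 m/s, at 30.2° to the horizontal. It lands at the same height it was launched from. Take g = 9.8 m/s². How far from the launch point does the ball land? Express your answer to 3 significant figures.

For level ground, R = v₀² sin(2θ) / g.
sin(2 × 30.2°) = sin 60.40° = 0.8695.
R = (12.9)² × 0.8695 / 9.8 = 14.8 m.

14.8 m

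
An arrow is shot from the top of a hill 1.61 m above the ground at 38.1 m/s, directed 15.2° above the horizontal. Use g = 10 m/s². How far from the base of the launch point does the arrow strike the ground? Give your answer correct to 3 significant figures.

Components: v_x = 38.1 cos 15.2° = 36.77 m/s, v_y = 38.1 sin 15.2° = 9.989 m/s.
Vertical: 0 = 1.61 + 9.989 t − ½(10) t² ⇒ 5.000 t² − 9.989 t − 1.61 = 0.
t = [9.989 + √(99.78 + 32.20)] / 10.00 = 2.148 s.
Horizontal: R = v_x · t = 36.77 × 2.148 = 79.0 m.

79.0 m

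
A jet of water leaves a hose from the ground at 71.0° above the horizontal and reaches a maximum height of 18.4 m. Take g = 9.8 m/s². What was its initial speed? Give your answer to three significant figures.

At maximum height v_y = 0, so (v₀ sin θ)² = 2 g H.
v₀ sin 71.0° = √(2 × 9.8 × 18.4) = 18.99 m/s.
v₀ = 18.99 / sin 71.0° = 18.99 / 0.9455 = 20.1 m/s.

20.1 m/s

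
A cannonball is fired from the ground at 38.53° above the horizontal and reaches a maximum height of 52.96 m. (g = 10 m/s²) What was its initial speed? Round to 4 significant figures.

52.25 m/s

At maximum height v_y = 0, so (v₀ sin θ)² = 2 g H.
v₀ sin 38.53° = √(2 × 10 × 52.96) = 32.545 m/s.
v₀ = 32.545 / sin 38.53° = 32.545 / 0.6229 = 52.25 m/s.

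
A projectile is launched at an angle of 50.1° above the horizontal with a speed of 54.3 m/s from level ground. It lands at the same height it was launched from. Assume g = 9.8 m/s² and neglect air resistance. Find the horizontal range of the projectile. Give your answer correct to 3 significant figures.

296 m

Components: v_x = 54.3 cos 50.1° = 34.83 m/s, v_y = 54.3 sin 50.1° = 41.66 m/s.
Time of flight (same landing height): t = 2 v_y / g = 2 × 41.66 / 9.8 = 8.502 s.
Range: R = v_x · t = 34.83 × 8.502 = 296 m.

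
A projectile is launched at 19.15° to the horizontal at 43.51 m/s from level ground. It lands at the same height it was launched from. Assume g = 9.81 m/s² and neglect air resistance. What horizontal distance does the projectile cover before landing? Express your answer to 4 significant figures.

Components: v_x = 43.51 cos 19.15° = 41.102 m/s, v_y = 43.51 sin 19.15° = 14.273 m/s.
Time of flight (same landing height): t = 2 v_y / g = 2 × 14.273 / 9.81 = 2.9099 s.
Range: R = v_x · t = 41.102 × 2.9099 = 119.6 m.

119.6 m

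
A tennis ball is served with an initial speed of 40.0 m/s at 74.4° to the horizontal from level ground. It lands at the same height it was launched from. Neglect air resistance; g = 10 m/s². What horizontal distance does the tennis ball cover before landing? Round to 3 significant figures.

82.9 m

For level ground, R = v₀² sin(2θ) / g.
sin(2 × 74.4°) = sin 148.8° = 0.5180.
R = (40.0)² × 0.5180 / 10 = 82.9 m.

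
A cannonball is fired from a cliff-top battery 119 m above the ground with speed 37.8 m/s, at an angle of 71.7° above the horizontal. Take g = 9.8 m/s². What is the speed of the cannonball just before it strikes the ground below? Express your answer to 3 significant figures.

61.3 m/s

v_x = 37.8 cos 71.7° = 11.87 m/s is unchanged throughout.
For the vertical component, v_y² = v_y0² + 2 g h = (35.89)² + 2×9.8×119 = 3620, so |v_y| = 60.17 m/s.
Impact speed = √(v_x² + v_y²) = √(140.9 + 3620) = 61.3 m/s.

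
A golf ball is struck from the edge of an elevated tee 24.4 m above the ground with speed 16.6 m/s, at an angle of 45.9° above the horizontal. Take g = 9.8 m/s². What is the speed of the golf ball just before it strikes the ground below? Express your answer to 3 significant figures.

27.5 m/s

v_x = 16.6 cos 45.9° = 11.55 m/s is unchanged throughout.
For the vertical component, v_y² = v_y0² + 2 g h = (11.92)² + 2×9.8×24.4 = 620.3, so |v_y| = 24.91 m/s.
Impact speed = √(v_x² + v_y²) = √(133.4 + 620.3) = 27.5 m/s.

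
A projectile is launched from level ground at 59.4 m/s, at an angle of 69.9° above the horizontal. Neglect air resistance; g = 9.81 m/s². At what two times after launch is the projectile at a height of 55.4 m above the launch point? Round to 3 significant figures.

1.10 s and 10.3 s

v_y0 = 59.4 sin 69.9° = 55.78 m/s.
Set y = v_y0 t − ½ g t² = 55.4: 4.905 t² − 55.78 t + 55.4 = 0.
t = [55.78 ± √(3111 − 1087)] / 9.81 = (55.78 ± 44.99) / 9.81, giving t = 1.10 s or t = 10.3 s.
So the projectile is at 55.4 m at t = 1.10 s (rising) and t = 10.3 s (falling).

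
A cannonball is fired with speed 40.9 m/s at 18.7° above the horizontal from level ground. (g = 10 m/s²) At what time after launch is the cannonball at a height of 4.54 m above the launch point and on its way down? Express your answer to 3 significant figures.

v_y0 = 40.9 sin 18.7° = 13.11 m/s.
Set y = v_y0 t − ½ g t² = 4.54: 5.000 t² − 13.11 t + 4.54 = 0.
t = [13.11 ± √(171.9 − 90.80)] / 10 = (13.11 ± 9.006) / 10, giving t = 0.410 s or t = 2.21 s.
On the way down corresponds to the larger root: t = 2.21 s.

2.21 s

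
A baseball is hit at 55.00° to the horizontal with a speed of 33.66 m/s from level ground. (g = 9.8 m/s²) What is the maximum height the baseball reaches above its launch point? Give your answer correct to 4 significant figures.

Vertical component of launch velocity: v_y = 33.66 sin 55.00° = 27.573 m/s.
At the highest point the vertical velocity is zero, so v_y² = 2 g h_max.
h_max = (27.573)² / (2 × 9.8) = 760.27 / 19.60 = 38.79 m.

38.79 m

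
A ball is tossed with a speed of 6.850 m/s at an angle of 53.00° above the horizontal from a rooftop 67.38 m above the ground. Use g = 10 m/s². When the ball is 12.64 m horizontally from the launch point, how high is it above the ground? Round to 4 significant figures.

37.15 m

v_x = 6.850 cos 53.00° = 4.1224 m/s, v_y0 = 6.850 sin 53.00° = 5.4707 m/s.
Time to reach x = 12.64 m: t = x / v_x = 12.64 / 4.1224 = 3.0662 s.
y = 67.38 + v_y0 t − ½ g t² = 67.38 + 5.4707×3.0662 − 5.000×3.0662² = 37.15 m.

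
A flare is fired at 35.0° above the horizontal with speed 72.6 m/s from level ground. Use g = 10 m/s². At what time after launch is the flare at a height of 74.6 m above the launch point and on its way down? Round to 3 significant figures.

5.72 s

v_y0 = 72.6 sin 35.0° = 41.64 m/s.
Set y = v_y0 t − ½ g t² = 74.6: 5.000 t² − 41.64 t + 74.6 = 0.
t = [41.64 ± √(1734 − 1492)] / 10 = (41.64 ± 15.56) / 10, giving t = 2.61 s or t = 5.72 s.
On the way down corresponds to the larger root: t = 5.72 s.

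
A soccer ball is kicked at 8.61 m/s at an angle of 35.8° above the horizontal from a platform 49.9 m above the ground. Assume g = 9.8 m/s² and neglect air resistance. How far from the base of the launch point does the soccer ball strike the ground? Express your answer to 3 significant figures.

Components: v_x = 8.61 cos 35.8° = 6.983 m/s, v_y = 8.61 sin 35.8° = 5.036 m/s.
Vertical: 0 = 49.9 + 5.036 t − ½(9.8) t² ⇒ 4.900 t² − 5.036 t − 49.9 = 0.
t = [5.036 + √(25.36 + 978.0)] / 9.800 = 3.746 s.
Horizontal: R = v_x · t = 6.983 × 3.746 = 26.2 m.

26.2 m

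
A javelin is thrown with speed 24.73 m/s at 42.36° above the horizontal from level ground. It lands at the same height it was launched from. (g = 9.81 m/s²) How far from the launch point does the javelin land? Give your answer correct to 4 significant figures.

For level ground, R = v₀² sin(2θ) / g.
sin(2 × 42.36°) = sin 84.720° = 0.9958.
R = (24.73)² × 0.9958 / 9.81 = 62.08 m.

62.08 m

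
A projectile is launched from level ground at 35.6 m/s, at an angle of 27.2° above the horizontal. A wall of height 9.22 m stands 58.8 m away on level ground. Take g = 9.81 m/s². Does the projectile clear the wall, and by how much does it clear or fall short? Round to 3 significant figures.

v_x = 35.6 cos 27.2° = 31.66 m/s; v_y0 = 35.6 sin 27.2° = 16.27 m/s.
Time to reach the wall: t = 58.8 / 31.66 = 1.857 s.
Height at that point: y = 16.27×1.857 − 4.905×1.857² = 13.30 m.
That is 13.30 − 9.22 = 4.08 m above the top of the wall, so the projectile clears it.

Yes — it clears the wall by 4.08 m.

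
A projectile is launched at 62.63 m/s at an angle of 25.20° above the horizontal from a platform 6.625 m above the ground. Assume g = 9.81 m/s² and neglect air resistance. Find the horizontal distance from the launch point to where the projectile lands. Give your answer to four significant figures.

Components: v_x = 62.63 cos 25.20° = 56.669 m/s, v_y = 62.63 sin 25.20° = 26.667 m/s.
Vertical: 0 = 6.625 + 26.667 t − ½(9.81) t² ⇒ 4.905 t² − 26.667 t − 6.625 = 0.
t = [26.667 + √(711.13 + 129.98)] / 9.810 = 5.6747 s.
Horizontal: R = v_x · t = 56.669 × 5.6747 = 321.6 m.

321.6 m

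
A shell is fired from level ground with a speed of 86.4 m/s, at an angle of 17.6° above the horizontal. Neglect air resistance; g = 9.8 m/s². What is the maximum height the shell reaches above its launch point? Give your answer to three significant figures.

34.8 m

Vertical component of launch velocity: v_y = 86.4 sin 17.6° = 26.12 m/s.
At the highest point the vertical velocity is zero, so v_y² = 2 g h_max.
h_max = (26.12)² / (2 × 9.8) = 682.3 / 19.60 = 34.8 m.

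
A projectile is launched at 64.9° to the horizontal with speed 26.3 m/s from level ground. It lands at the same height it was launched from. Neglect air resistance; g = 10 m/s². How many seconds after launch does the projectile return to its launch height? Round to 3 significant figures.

4.76 s

Vertical component: v_y = 26.3 sin 64.9° = 23.82 m/s.
For a projectile landing at launch height, time of flight is t = 2 v_y / g = 2 × 23.82 / 10 = 4.76 s.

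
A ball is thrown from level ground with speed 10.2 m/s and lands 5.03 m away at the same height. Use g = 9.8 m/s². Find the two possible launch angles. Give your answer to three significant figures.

14.1° and 75.9°

Level-ground range: R = v₀² sin(2θ)/g ⇒ sin 2θ = R g / v₀² = 5.03×9.8/10.2² = 0.4738.
2θ = arcsin(0.4738) = 28.28° or 180° − 28.28° = 151.72°.
So θ = 14.1° or θ = 75.9°.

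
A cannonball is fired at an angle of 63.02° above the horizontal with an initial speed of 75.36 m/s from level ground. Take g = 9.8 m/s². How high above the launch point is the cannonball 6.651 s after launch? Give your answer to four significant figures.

v_y0 = 75.36 sin 63.02° = 67.158 m/s.
y(t) = v_y0 t − ½ g t² = 67.158×6.651 − 4.900×6.651² = 229.9 m.

229.9 m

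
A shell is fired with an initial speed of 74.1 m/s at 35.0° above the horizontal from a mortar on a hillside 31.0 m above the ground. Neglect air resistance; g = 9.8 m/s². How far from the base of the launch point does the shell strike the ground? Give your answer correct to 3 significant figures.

Components: v_x = 74.1 cos 35.0° = 60.70 m/s, v_y = 74.1 sin 35.0° = 42.50 m/s.
Vertical: 0 = 31.0 + 42.50 t − ½(9.8) t² ⇒ 4.900 t² − 42.50 t − 31.0 = 0.
t = [42.50 + √(1806 + 607.6)] / 9.800 = 9.350 s.
Horizontal: R = v_x · t = 60.70 × 9.350 = 568 m.

568 m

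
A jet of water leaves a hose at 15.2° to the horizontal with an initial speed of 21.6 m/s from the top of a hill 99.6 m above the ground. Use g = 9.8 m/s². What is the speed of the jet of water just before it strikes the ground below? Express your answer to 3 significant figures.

49.2 m/s

v_x = 21.6 cos 15.2° = 20.84 m/s is unchanged throughout.
For the vertical component, v_y² = v_y0² + 2 g h = (5.663)² + 2×9.8×99.6 = 1984, so |v_y| = 44.54 m/s.
Impact speed = √(v_x² + v_y²) = √(434.3 + 1984) = 49.2 m/s.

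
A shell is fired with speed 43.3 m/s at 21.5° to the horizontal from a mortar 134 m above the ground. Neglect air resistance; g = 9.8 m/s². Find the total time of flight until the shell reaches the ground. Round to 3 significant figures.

7.09 s

Vertical component: v_y = 43.3 sin 21.5° = 15.87 m/s.
Taking up as positive with launch at y = 134 m, landing at y = 0: 0 = 134 + 15.87 t − ½(9.8) t².
Solving 4.900 t² − 15.87 t − 134 = 0 gives t = [15.87 + √(15.87² + 4·4.900·134)] / 9.800 = 7.09 s.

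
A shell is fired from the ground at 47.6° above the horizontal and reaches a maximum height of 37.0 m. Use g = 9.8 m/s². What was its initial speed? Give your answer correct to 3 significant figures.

36.5 m/s

At maximum height v_y = 0, so (v₀ sin θ)² = 2 g H.
v₀ sin 47.6° = √(2 × 9.8 × 37.0) = 26.93 m/s.
v₀ = 26.93 / sin 47.6° = 26.93 / 0.7385 = 36.5 m/s.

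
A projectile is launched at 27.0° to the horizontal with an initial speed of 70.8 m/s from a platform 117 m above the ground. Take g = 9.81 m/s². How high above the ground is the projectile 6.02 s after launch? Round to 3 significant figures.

133 m

v_y0 = 70.8 sin 27.0° = 32.14 m/s.
y(t) = 117 + v_y0 t − ½ g t² = 117 + 32.14×6.02 − ½×9.81×6.02² = 133 m.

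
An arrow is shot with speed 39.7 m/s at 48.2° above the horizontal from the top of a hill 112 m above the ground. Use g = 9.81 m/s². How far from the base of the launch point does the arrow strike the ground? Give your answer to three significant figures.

229 m

Components: v_x = 39.7 cos 48.2° = 26.46 m/s, v_y = 39.7 sin 48.2° = 29.60 m/s.
Vertical: 0 = 112 + 29.60 t − ½(9.81) t² ⇒ 4.905 t² − 29.60 t − 112 = 0.
t = [29.60 + √(876.2 + 2197)] / 9.810 = 8.668 s.
Horizontal: R = v_x · t = 26.46 × 8.668 = 229 m.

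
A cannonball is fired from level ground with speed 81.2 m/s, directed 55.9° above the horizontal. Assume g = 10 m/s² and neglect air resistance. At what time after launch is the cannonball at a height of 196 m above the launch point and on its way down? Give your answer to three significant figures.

v_y0 = 81.2 sin 55.9° = 67.24 m/s.
Set y = v_y0 t − ½ g t² = 196: 5.000 t² − 67.24 t + 196 = 0.
t = [67.24 ± √(4521 − 3920)] / 10 = (67.24 ± 24.52) / 10, giving t = 4.27 s or t = 9.18 s.
On the way down corresponds to the larger root: t = 9.18 s.

9.18 s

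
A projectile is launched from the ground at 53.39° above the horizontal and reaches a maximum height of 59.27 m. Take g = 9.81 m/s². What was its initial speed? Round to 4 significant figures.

At maximum height v_y = 0, so (v₀ sin θ)² = 2 g H.
v₀ sin 53.39° = √(2 × 9.81 × 59.27) = 34.101 m/s.
v₀ = 34.101 / sin 53.39° = 34.101 / 0.8027 = 42.48 m/s.

42.48 m/s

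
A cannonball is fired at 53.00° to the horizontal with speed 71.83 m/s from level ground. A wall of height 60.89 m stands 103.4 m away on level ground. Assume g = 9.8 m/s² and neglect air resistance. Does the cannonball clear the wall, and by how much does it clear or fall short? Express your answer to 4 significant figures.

v_x = 71.83 cos 53.00° = 43.228 m/s; v_y0 = 71.83 sin 53.00° = 57.366 m/s.
Time to reach the wall: t = 103.4 / 43.228 = 2.3920 s.
Height at that point: y = 57.366×2.3920 − 4.900×2.3920² = 109.18 m.
That is 109.18 − 60.89 = 48.29 m above the top of the wall, so the cannonball clears it.

Yes — it clears the wall by 48.29 m.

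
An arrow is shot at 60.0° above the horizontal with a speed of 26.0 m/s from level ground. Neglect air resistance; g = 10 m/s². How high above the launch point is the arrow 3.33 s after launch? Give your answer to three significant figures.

v_y0 = 26.0 sin 60.0° = 22.52 m/s.
y(t) = v_y0 t − ½ g t² = 22.52×3.33 − 5.000×3.33² = 19.5 m.

19.5 m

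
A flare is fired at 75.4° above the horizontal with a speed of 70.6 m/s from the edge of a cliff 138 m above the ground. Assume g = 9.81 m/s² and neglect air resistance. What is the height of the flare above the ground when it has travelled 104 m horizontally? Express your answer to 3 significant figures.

v_x = 70.6 cos 75.4° = 17.80 m/s, v_y0 = 70.6 sin 75.4° = 68.32 m/s.
Time to reach x = 104 m: t = x / v_x = 104 / 17.80 = 5.843 s.
y = 138 + v_y0 t − ½ g t² = 138 + 68.32×5.843 − 4.905×5.843² = 370 m.

370 m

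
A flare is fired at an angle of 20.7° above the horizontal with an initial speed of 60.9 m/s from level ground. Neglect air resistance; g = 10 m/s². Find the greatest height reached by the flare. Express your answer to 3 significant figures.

Vertical component of launch velocity: v_y = 60.9 sin 20.7° = 21.53 m/s.
At the highest point the vertical velocity is zero, so v_y² = 2 g h_max.
h_max = (21.53)² / (2 × 10) = 463.5 / 20.00 = 23.2 m.

23.2 m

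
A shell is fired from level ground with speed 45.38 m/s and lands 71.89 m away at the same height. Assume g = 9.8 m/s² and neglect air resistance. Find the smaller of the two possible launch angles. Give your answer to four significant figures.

10.00°

Level-ground range: R = v₀² sin(2θ)/g ⇒ sin 2θ = R g / v₀² = 71.89×9.8/45.38² = 0.3421.
2θ = arcsin(0.3421) = 20.005° or 180° − 20.005° = 159.995°.
So θ = 10.00° or θ = 80.00°.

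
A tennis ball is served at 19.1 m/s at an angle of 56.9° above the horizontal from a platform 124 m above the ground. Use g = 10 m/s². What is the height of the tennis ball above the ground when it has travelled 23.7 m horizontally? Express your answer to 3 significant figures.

135 m

v_x = 19.1 cos 56.9° = 10.43 m/s, v_y0 = 19.1 sin 56.9° = 16.00 m/s.
Time to reach x = 23.7 m: t = x / v_x = 23.7 / 10.43 = 2.272 s.
y = 124 + v_y0 t − ½ g t² = 124 + 16.00×2.272 − 5.000×2.272² = 135 m.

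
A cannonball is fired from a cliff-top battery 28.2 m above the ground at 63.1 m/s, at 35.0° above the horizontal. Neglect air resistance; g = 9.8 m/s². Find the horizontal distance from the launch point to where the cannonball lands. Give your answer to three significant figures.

419 m

Components: v_x = 63.1 cos 35.0° = 51.69 m/s, v_y = 63.1 sin 35.0° = 36.19 m/s.
Vertical: 0 = 28.2 + 36.19 t − ½(9.8) t² ⇒ 4.900 t² − 36.19 t − 28.2 = 0.
t = [36.19 + √(1310 + 552.7)] / 9.800 = 8.097 s.
Horizontal: R = v_x · t = 51.69 × 8.097 = 419 m.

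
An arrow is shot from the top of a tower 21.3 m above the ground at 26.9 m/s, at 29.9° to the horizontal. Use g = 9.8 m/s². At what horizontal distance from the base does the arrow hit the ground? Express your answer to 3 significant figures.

Components: v_x = 26.9 cos 29.9° = 23.32 m/s, v_y = 26.9 sin 29.9° = 13.41 m/s.
Vertical: 0 = 21.3 + 13.41 t − ½(9.8) t² ⇒ 4.900 t² − 13.41 t − 21.3 = 0.
t = [13.41 + √(179.8 + 417.5)] / 9.800 = 3.862 s.
Horizontal: R = v_x · t = 23.32 × 3.862 = 90.1 m.

90.1 m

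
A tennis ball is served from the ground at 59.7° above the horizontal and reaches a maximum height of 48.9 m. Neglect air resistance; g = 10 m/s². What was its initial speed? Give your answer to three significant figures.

36.2 m/s

At maximum height v_y = 0, so (v₀ sin θ)² = 2 g H.
v₀ sin 59.7° = √(2 × 10 × 48.9) = 31.27 m/s.
v₀ = 31.27 / sin 59.7° = 31.27 / 0.8634 = 36.2 m/s.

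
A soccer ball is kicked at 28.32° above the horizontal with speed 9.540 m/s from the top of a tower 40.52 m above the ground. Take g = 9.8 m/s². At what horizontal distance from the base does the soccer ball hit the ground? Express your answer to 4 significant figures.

Components: v_x = 9.540 cos 28.32° = 8.3982 m/s, v_y = 9.540 sin 28.32° = 4.5257 m/s.
Vertical: 0 = 40.52 + 4.5257 t − ½(9.8) t² ⇒ 4.900 t² − 4.5257 t − 40.52 = 0.
t = [4.5257 + √(20.482 + 794.19)] / 9.800 = 3.3743 s.
Horizontal: R = v_x · t = 8.3982 × 3.3743 = 28.34 m.

28.34 m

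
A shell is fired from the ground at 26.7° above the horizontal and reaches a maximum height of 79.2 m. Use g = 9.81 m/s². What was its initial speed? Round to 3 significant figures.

87.7 m/s

At maximum height v_y = 0, so (v₀ sin θ)² = 2 g H.
v₀ sin 26.7° = √(2 × 9.81 × 79.2) = 39.42 m/s.
v₀ = 39.42 / sin 26.7° = 39.42 / 0.4493 = 87.7 m/s.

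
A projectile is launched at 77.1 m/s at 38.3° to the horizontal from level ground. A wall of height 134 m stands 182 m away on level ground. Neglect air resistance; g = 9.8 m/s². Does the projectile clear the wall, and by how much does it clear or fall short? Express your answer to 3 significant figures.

v_x = 77.1 cos 38.3° = 60.51 m/s; v_y0 = 77.1 sin 38.3° = 47.78 m/s.
Time to reach the wall: t = 182 / 60.51 = 3.008 s.
Height at that point: y = 47.78×3.008 − 4.900×3.008² = 99.39 m.
That is 134 − 99.39 = 34.6 m below the top of the wall, so the projectile does not clear it.

No — it falls 34.6 m short of clearing the wall.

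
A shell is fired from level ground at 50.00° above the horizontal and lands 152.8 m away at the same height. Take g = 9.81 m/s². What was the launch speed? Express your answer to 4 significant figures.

39.01 m/s

On level ground, R = v₀² sin(2θ) / g, so v₀ = √(R g / sin 2θ).
sin(2 × 50.00°) = 0.9848.
v₀ = √(152.8 × 9.81 / 0.9848) = √1522.1 = 39.01 m/s.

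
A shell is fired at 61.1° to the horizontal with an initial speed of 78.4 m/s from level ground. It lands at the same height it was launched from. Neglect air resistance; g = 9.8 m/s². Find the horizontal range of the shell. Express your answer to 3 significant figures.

Components: v_x = 78.4 cos 61.1° = 37.89 m/s, v_y = 78.4 sin 61.1° = 68.64 m/s.
Time of flight (same landing height): t = 2 v_y / g = 2 × 68.64 / 9.8 = 14.01 s.
Range: R = v_x · t = 37.89 × 14.01 = 531 m.

531 m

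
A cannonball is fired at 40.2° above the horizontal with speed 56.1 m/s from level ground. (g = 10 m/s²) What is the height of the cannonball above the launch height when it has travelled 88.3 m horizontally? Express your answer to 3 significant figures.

v_x = 56.1 cos 40.2° = 42.85 m/s, v_y0 = 56.1 sin 40.2° = 36.21 m/s.
Time to reach x = 88.3 m: t = x / v_x = 88.3 / 42.85 = 2.061 s.
y = v_y0 t − ½ g t² = 36.21×2.061 − 5.000×2.061² = 53.4 m.

53.4 m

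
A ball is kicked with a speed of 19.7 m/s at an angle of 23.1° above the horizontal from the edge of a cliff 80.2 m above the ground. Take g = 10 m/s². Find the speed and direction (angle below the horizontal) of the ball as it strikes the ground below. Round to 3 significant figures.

44.6 m/s at 66.0° below the horizontal

v_x = 19.7 cos 23.1° = 18.12 m/s (constant).
|v_y| at impact = √((7.729)² + 2×10×80.2) = 40.79 m/s.
Speed = √(18.12² + 40.79²) = 44.6 m/s; angle = arctan(40.79/18.12) = 66.0° below horizontal.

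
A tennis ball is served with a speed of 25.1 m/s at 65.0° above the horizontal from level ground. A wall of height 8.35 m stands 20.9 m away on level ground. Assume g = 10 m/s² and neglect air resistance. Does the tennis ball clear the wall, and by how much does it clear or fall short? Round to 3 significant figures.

Yes — it clears the wall by 17.1 m.

v_x = 25.1 cos 65.0° = 10.61 m/s; v_y0 = 25.1 sin 65.0° = 22.75 m/s.
Time to reach the wall: t = 20.9 / 10.61 = 1.970 s.
Height at that point: y = 22.75×1.970 − 5.000×1.970² = 25.41 m.
That is 25.41 − 8.35 = 17.1 m above the top of the wall, so the tennis ball clears it.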